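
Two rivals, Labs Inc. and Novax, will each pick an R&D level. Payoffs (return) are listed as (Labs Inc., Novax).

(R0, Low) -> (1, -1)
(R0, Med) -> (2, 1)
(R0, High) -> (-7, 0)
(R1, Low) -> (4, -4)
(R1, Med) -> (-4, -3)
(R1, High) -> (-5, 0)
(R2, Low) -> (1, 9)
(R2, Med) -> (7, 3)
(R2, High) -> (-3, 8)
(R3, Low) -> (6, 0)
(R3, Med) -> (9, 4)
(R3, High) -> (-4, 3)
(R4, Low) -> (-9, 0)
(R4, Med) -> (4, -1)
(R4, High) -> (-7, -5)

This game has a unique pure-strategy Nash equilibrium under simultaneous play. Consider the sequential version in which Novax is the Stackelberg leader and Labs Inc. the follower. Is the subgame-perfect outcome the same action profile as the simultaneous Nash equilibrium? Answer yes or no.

no

Work backward from Labs Inc.'s decision.
- Low: Labs Inc. compares 1, 4, 1, 6, -9 and picks R3; Novax would get 0.
- Med: Labs Inc. compares 2, -4, 7, 9, 4 and picks R3; Novax would get 4.
- High: Labs Inc. compares -7, -5, -3, -4, -7 and picks R2; Novax would get 8.
Maximizing over 0, 4, 8, Novax chooses High. Subgame-perfect outcome: (R2, High) with payoffs (-3, 8).
Now find the simultaneous Nash equilibrium.
Labs Inc.'s best replies: Low→R3; Med→R3; High→R2.
Novax's best replies: R0→Med; R1→High; R2→Low; R3→Med; R4→Low.
Only (R3, Med) has each player best-responding; Nash payoffs (9, 4).
Sequential outcome (R2, High) differs from the Nash profile (R3, Med).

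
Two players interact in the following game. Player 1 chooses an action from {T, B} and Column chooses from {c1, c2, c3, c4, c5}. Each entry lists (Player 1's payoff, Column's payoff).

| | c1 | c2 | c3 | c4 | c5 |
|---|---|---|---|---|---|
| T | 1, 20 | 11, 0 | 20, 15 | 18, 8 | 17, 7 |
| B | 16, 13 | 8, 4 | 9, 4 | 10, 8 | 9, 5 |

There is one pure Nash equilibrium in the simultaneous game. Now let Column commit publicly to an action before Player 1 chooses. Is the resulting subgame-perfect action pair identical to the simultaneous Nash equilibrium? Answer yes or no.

Player 1 best-responds to each possible Column move:
- c1: BR = B, leader payoff 13.
- c2: BR = T, leader payoff 0.
- c3: BR = T, leader payoff 15.
- c4: BR = T, leader payoff 8.
- c5: BR = T, leader payoff 7.
Column's induced payoffs are 13, 0, 15, 8, 7, so Column commits to c3. Subgame-perfect outcome: (T, c3) with payoffs (20, 15).
For the simultaneous game, intersect best replies.
Player 1's best replies: c1→B; c2→T; c3→T; c4→T; c5→T.
Column's best replies: T→c1; B→c1.
The unique mutual best reply is (B, c1), giving (16, 13).
Sequential outcome (T, c3) differs from the Nash profile (B, c1).

no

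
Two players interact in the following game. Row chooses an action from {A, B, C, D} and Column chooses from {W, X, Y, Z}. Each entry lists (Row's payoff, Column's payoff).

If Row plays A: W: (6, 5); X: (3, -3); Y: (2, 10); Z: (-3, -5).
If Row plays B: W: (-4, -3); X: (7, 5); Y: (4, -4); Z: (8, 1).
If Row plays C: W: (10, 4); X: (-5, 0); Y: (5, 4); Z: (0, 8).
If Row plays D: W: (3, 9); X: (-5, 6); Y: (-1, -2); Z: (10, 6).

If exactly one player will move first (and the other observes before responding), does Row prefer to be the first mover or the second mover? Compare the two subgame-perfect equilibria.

If Row leads: Column's best replies are A→Y, B→X, C→Z, D→W; Row's induced payoffs 2, 7, 0, 3; outcome (B, X), payoffs (7, 5).
If Column leads: Row's best replies are W→C, X→B, Y→C, Z→D; Column's induced payoffs 4, 5, 4, 6; outcome (D, Z), payoffs (10, 6).
Row gets 7 moving first and 10 moving second, so Row prefers to move second.

second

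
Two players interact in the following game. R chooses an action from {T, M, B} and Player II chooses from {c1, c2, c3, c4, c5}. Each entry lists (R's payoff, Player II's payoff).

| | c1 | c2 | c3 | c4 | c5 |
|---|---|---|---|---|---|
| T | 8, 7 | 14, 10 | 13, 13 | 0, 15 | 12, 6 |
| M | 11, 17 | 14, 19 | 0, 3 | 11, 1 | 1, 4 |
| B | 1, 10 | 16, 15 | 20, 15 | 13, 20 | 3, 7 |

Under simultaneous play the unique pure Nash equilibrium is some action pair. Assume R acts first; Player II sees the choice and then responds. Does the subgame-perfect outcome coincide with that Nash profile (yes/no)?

no

Work backward from Player II's decision.
- T: BR = c4, leader payoff 0.
- M: BR = c2, leader payoff 14.
- B: BR = c4, leader payoff 13.
Maximizing over 0, 14, 13, R chooses M. Subgame-perfect outcome: (M, c2) with payoffs (14, 19).
Under simultaneous play:
R's best replies: c1→M; c2→B; c3→B; c4→B; c5→T.
Player II's best replies: T→c4; M→c2; B→c4.
The unique mutual best reply is (B, c4), giving (13, 20).
Sequential outcome (M, c2) differs from the Nash profile (B, c4).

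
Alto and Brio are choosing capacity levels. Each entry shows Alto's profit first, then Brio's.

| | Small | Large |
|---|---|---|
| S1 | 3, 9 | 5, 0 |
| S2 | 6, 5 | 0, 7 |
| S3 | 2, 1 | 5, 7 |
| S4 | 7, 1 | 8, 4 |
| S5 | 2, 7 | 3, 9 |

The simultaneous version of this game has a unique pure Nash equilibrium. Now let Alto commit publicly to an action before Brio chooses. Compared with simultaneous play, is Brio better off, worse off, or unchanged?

Work backward from Brio's decision.
- S1: Brio compares 9, 0 and picks Small; Alto would get 3.
- S2: Brio compares 5, 7 and picks Large; Alto would get 0.
- S3: Brio compares 1, 7 and picks Large; Alto would get 5.
- S4: Brio compares 1, 4 and picks Large; Alto would get 8.
- S5: Brio compares 7, 9 and picks Large; Alto would get 3.
Maximizing over 3, 0, 5, 8, 3, Alto chooses S4. Subgame-perfect outcome: (S4, Large) with payoffs (8, 4).
For the simultaneous game, intersect best replies.
Alto's best replies: Small→S4; Large→S4.
Brio's best replies: S1→Small; S2→Large; S3→Large; S4→Large; S5→Large.
The unique mutual best reply is (S4, Large), giving (8, 4).
Brio earns 4 sequentially versus 4 at the Nash outcome: unchanged.

unchanged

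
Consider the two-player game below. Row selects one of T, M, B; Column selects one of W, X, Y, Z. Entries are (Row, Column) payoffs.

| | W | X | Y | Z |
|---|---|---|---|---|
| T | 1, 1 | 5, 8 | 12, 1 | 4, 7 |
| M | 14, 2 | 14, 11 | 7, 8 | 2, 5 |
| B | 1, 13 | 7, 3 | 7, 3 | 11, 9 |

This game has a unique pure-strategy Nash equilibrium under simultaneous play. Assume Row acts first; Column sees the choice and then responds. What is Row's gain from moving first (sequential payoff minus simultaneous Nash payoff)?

0

Column best-responds to each possible Row move:
- T: BR = X, leader payoff 5.
- M: BR = X, leader payoff 14.
- B: BR = W, leader payoff 1.
Maximizing over 5, 14, 1, Row chooses M. Subgame-perfect outcome: (M, X) with payoffs (14, 11).
Under simultaneous play:
Row's best replies: W→M; X→M; Y→T; Z→B.
Column's best replies: T→X; M→X; B→W.
Only (M, X) has each player best-responding; Nash payoffs (14, 11).
Row's commitment gain: 14 − 14 = 0.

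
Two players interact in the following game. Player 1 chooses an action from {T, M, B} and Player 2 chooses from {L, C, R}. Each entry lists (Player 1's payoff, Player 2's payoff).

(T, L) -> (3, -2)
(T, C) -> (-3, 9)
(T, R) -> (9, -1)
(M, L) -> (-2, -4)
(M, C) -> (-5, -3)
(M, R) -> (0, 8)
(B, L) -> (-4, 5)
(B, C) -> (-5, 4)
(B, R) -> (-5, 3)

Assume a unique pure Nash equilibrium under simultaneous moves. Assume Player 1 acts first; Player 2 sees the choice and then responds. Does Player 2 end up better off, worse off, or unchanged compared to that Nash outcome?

worse off

Backward induction with Player 1 moving first.
- T → Player 2 plays C (best of -2, 9, -1); Player 1 gets -3.
- M → Player 2 plays R (best of -4, -3, 8); Player 1 gets 0.
- B → Player 2 plays L (best of 5, 4, 3); Player 1 gets -4.
Among -3, 0, -4, the best is 0 at M. Subgame-perfect outcome: (M, R) with payoffs (0, 8).
For the simultaneous game, intersect best replies.
Player 1's best replies: L→T; C→T; R→T.
Player 2's best replies: T→C; M→R; B→L.
The unique mutual best reply is (T, C), giving (-3, 9).
Player 2 earns 8 sequentially versus 9 at the Nash outcome: worse off.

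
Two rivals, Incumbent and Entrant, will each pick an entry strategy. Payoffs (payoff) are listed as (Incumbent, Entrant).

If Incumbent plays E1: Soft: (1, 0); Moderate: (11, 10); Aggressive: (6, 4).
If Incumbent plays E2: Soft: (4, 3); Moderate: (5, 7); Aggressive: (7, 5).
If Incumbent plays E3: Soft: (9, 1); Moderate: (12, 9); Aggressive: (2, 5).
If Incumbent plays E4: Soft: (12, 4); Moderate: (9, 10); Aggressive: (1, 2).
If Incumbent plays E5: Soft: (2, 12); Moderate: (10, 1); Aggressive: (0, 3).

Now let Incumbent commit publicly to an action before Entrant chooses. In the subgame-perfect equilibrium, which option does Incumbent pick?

Solve by backward induction (Incumbent leads).
- E1 → Entrant plays Moderate (best of 0, 10, 4); Incumbent gets 11.
- E2 → Entrant plays Moderate (best of 3, 7, 5); Incumbent gets 5.
- E3 → Entrant plays Moderate (best of 1, 9, 5); Incumbent gets 12.
- E4 → Entrant plays Moderate (best of 4, 10, 2); Incumbent gets 9.
- E5 → Entrant plays Soft (best of 12, 1, 3); Incumbent gets 2.
Among 11, 5, 12, 9, 2, the best is 12 at E3. Subgame-perfect outcome: (E3, Moderate) with payoffs (12, 9).

E3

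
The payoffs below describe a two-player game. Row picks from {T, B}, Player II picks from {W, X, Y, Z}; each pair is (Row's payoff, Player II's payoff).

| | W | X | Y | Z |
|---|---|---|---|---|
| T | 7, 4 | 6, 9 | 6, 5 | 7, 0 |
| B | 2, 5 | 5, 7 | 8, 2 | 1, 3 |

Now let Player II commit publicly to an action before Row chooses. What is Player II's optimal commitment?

Work backward from Row's decision.
- W: Row compares 7, 2 and picks T; Player II would get 4.
- X: Row compares 6, 5 and picks T; Player II would get 9.
- Y: Row compares 6, 8 and picks B; Player II would get 2.
- Z: Row compares 7, 1 and picks T; Player II would get 0.
Player II's induced payoffs are 4, 9, 2, 0, so Player II commits to X. Subgame-perfect outcome: (T, X) with payoffs (6, 9).

X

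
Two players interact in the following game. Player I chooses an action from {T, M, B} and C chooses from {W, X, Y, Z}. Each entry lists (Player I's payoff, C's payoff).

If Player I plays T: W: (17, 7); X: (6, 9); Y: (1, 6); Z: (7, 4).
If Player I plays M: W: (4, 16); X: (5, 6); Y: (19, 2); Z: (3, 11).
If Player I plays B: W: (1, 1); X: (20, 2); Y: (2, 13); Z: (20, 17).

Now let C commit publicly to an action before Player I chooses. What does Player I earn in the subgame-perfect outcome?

20

Work backward from Player I's decision.
- W → Player I plays T (best of 17, 4, 1); C gets 7.
- X → Player I plays B (best of 6, 5, 20); C gets 2.
- Y → Player I plays M (best of 1, 19, 2); C gets 2.
- Z → Player I plays B (best of 7, 3, 20); C gets 17.
Among 7, 2, 2, 17, the best is 17 at Z. Subgame-perfect outcome: (B, Z) with payoffs (20, 17).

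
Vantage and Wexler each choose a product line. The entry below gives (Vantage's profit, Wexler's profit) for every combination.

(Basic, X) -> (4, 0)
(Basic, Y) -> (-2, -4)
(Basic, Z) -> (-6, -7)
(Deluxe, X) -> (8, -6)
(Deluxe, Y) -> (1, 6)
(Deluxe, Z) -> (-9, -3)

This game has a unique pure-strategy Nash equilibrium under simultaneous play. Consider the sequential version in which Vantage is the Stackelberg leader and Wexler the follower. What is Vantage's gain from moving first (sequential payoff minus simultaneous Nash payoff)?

Work backward from Wexler's decision.
- Basic: Wexler compares 0, -4, -7 and picks X; Vantage would get 4.
- Deluxe: Wexler compares -6, 6, -3 and picks Y; Vantage would get 1.
Among 4, 1, the best is 4 at Basic. Subgame-perfect outcome: (Basic, X) with payoffs (4, 0).
Under simultaneous play:
Vantage's best replies: X→Deluxe; Y→Deluxe; Z→Basic.
Wexler's best replies: Basic→X; Deluxe→Y.
The unique mutual best reply is (Deluxe, Y), giving (1, 6).
Vantage's commitment gain: 4 − 1 = 3.

3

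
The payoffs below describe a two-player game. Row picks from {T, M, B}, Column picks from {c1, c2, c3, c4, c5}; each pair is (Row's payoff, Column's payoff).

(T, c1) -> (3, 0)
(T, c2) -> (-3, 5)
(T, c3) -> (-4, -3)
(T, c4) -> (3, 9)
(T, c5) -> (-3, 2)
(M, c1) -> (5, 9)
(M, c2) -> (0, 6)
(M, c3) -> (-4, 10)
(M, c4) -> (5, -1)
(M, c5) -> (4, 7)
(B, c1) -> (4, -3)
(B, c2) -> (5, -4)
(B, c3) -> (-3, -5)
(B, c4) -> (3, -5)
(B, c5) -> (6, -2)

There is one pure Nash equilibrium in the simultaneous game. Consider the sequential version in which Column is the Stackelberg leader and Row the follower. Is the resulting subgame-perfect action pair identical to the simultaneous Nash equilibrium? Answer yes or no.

Row best-responds to each possible Column move:
- c1 → Row plays M (best of 3, 5, 4); Column gets 9.
- c2 → Row plays B (best of -3, 0, 5); Column gets -4.
- c3 → Row plays B (best of -4, -4, -3); Column gets -5.
- c4 → Row plays M (best of 3, 5, 3); Column gets -1.
- c5 → Row plays B (best of -3, 4, 6); Column gets -2.
Column's induced payoffs are 9, -4, -5, -1, -2, so Column commits to c1. Subgame-perfect outcome: (M, c1) with payoffs (5, 9).
Under simultaneous play:
Row's best replies: c1→M; c2→B; c3→B; c4→M; c5→B.
Column's best replies: T→c4; M→c3; B→c5.
Only (B, c5) has each player best-responding; Nash payoffs (6, -2).
Sequential outcome (M, c1) differs from the Nash profile (B, c5).

no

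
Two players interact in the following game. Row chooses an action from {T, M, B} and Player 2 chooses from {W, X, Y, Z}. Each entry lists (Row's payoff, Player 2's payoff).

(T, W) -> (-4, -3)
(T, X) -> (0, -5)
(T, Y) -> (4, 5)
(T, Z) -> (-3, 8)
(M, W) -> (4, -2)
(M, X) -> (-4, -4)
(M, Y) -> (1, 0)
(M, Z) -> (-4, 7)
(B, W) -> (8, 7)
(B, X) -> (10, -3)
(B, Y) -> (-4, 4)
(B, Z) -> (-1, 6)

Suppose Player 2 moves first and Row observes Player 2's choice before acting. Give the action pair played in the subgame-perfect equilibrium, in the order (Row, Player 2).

(B, W)

Row best-responds to each possible Player 2 move:
- W → Row plays B (best of -4, 4, 8); Player 2 gets 7.
- X → Row plays B (best of 0, -4, 10); Player 2 gets -3.
- Y → Row plays T (best of 4, 1, -4); Player 2 gets 5.
- Z → Row plays B (best of -3, -4, -1); Player 2 gets 6.
Maximizing over 7, -3, 5, 6, Player 2 chooses W. Subgame-perfect outcome: (B, W) with payoffs (8, 7).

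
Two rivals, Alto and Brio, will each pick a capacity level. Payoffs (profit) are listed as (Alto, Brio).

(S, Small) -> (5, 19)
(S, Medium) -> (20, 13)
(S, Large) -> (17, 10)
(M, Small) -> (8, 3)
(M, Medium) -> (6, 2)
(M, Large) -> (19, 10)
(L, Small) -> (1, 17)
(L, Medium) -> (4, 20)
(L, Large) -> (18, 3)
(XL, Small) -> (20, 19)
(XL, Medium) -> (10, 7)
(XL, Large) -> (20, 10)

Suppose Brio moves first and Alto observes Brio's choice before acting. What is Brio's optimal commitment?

Alto best-responds to each possible Brio move:
- Small: Alto compares 5, 8, 1, 20 and picks XL; Brio would get 19.
- Medium: Alto compares 20, 6, 4, 10 and picks S; Brio would get 13.
- Large: Alto compares 17, 19, 18, 20 and picks XL; Brio would get 10.
Among 19, 13, 10, the best is 19 at Small. Subgame-perfect outcome: (XL, Small) with payoffs (20, 19).

Small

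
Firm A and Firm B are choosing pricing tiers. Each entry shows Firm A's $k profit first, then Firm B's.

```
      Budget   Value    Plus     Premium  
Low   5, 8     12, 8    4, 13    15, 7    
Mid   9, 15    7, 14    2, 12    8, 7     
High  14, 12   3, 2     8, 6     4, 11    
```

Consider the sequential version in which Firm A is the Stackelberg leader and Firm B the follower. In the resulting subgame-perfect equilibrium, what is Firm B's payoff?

Backward induction with Firm A moving first.
- Low → Firm B plays Plus (best of 8, 8, 13, 7); Firm A gets 4.
- Mid → Firm B plays Budget (best of 15, 14, 12, 7); Firm A gets 9.
- High → Firm B plays Budget (best of 12, 2, 6, 11); Firm A gets 14.
Among 4, 9, 14, the best is 14 at High. Subgame-perfect outcome: (High, Budget) with payoffs (14, 12).

12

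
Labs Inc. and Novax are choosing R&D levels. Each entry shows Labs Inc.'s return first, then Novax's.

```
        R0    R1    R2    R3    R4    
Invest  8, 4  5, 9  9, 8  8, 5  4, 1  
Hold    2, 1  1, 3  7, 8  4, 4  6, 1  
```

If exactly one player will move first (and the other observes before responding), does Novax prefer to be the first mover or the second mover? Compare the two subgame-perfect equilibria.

first

If Labs Inc. leads: Novax's best replies are Invest→R1, Hold→R2; Labs Inc.'s induced payoffs 5, 7; outcome (Hold, R2), payoffs (7, 8).
If Novax leads: Labs Inc.'s best replies are R0→Invest, R1→Invest, R2→Invest, R3→Invest, R4→Hold; Novax's induced payoffs 4, 9, 8, 5, 1; outcome (Invest, R1), payoffs (5, 9).
Novax gets 9 moving first and 8 moving second, so Novax prefers to move first.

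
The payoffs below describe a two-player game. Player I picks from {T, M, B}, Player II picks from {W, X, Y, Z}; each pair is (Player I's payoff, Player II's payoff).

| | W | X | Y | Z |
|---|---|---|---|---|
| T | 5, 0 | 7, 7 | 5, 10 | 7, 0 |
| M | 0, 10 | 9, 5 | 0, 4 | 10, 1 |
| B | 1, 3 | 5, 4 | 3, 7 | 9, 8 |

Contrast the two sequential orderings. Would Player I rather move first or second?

If Player I leads: Player II's best replies are T→Y, M→W, B→Z; Player I's induced payoffs 5, 0, 9; outcome (B, Z), payoffs (9, 8).
If Player II leads: Player I's best replies are W→T, X→M, Y→T, Z→M; Player II's induced payoffs 0, 5, 10, 1; outcome (T, Y), payoffs (5, 10).
Player I gets 9 moving first and 5 moving second, so Player I prefers to move first.

first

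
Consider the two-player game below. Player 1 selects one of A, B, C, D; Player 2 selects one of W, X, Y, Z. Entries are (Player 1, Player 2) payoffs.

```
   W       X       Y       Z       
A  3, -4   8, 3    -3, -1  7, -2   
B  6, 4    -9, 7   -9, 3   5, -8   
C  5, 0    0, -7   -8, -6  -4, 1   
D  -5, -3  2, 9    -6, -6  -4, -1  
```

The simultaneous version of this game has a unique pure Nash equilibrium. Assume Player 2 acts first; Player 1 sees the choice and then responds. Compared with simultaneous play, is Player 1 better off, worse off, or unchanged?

Backward induction with Player 2 moving first.
- W → Player 1 plays B (best of 3, 6, 5, -5); Player 2 gets 4.
- X → Player 1 plays A (best of 8, -9, 0, 2); Player 2 gets 3.
- Y → Player 1 plays A (best of -3, -9, -8, -6); Player 2 gets -1.
- Z → Player 1 plays A (best of 7, 5, -4, -4); Player 2 gets -2.
Maximizing over 4, 3, -1, -2, Player 2 chooses W. Subgame-perfect outcome: (B, W) with payoffs (6, 4).
For the simultaneous game, intersect best replies.
Player 1's best replies: W→B; X→A; Y→A; Z→A.
Player 2's best replies: A→X; B→X; C→Z; D→X.
The unique mutual best reply is (A, X), giving (8, 3).
Player 1 earns 6 sequentially versus 8 at the Nash outcome: worse off.

worse off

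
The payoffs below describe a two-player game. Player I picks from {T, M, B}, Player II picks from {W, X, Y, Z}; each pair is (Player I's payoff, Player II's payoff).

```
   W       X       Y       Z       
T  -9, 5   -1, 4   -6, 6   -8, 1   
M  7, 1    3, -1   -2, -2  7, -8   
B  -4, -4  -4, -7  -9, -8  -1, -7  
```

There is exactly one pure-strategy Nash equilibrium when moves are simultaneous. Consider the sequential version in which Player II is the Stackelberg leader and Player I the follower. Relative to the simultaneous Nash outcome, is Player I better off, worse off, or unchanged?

unchanged

Work backward from Player I's decision.
- W: BR = M, leader payoff 1.
- X: BR = M, leader payoff -1.
- Y: BR = M, leader payoff -2.
- Z: BR = M, leader payoff -8.
Player II's induced payoffs are 1, -1, -2, -8, so Player II commits to W. Subgame-perfect outcome: (M, W) with payoffs (7, 1).
Under simultaneous play:
Player I's best replies: W→M; X→M; Y→M; Z→M.
Player II's best replies: T→Y; M→W; B→W.
Only (M, W) has each player best-responding; Nash payoffs (7, 1).
Player I earns 7 sequentially versus 7 at the Nash outcome: unchanged.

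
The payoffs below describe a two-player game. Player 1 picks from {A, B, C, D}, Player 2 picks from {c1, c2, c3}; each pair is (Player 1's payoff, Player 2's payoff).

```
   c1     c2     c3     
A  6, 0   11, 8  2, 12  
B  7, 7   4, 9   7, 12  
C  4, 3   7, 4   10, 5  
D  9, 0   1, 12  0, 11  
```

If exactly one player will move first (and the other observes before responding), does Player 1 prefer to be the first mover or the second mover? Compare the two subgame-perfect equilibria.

second

If Player 1 leads: Player 2's best replies are A→c3, B→c3, C→c3, D→c2; Player 1's induced payoffs 2, 7, 10, 1; outcome (C, c3), payoffs (10, 5).
If Player 2 leads: Player 1's best replies are c1→D, c2→A, c3→C; Player 2's induced payoffs 0, 8, 5; outcome (A, c2), payoffs (11, 8).
Player 1 gets 10 moving first and 11 moving second, so Player 1 prefers to move second.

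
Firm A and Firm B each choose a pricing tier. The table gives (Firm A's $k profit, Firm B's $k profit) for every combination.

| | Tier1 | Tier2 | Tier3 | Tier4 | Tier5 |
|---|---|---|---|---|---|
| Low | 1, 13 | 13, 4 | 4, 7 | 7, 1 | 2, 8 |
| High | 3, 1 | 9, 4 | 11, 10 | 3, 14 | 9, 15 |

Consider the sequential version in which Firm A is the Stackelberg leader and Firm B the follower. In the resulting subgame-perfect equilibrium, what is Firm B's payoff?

Solve by backward induction (Firm A leads).
- Low: BR = Tier1, leader payoff 1.
- High: BR = Tier5, leader payoff 9.
Firm A's induced payoffs are 1, 9, so Firm A commits to High. Subgame-perfect outcome: (High, Tier5) with payoffs (9, 15).

15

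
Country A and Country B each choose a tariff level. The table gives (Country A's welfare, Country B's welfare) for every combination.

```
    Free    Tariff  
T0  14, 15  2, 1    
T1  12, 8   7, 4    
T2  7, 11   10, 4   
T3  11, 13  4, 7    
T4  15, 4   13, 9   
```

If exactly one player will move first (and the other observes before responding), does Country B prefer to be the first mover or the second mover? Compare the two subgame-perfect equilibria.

If Country A leads: Country B's best replies are T0→Free, T1→Free, T2→Free, T3→Free, T4→Tariff; Country A's induced payoffs 14, 12, 7, 11, 13; outcome (T0, Free), payoffs (14, 15).
If Country B leads: Country A's best replies are Free→T4, Tariff→T4; Country B's induced payoffs 4, 9; outcome (T4, Tariff), payoffs (13, 9).
Country B gets 9 moving first and 15 moving second, so Country B prefers to move second.

second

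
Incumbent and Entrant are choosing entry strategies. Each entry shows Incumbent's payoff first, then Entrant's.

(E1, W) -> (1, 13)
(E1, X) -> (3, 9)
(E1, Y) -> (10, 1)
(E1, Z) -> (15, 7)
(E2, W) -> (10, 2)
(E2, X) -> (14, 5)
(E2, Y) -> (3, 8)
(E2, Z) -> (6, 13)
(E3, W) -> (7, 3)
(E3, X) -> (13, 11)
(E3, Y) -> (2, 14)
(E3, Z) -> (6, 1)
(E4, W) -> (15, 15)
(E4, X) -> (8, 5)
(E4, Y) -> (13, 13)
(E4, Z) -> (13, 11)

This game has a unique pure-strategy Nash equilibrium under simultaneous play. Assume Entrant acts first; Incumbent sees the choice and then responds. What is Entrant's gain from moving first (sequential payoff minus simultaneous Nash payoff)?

0

Solve by backward induction (Entrant leads).
- W: Incumbent compares 1, 10, 7, 15 and picks E4; Entrant would get 15.
- X: Incumbent compares 3, 14, 13, 8 and picks E2; Entrant would get 5.
- Y: Incumbent compares 10, 3, 2, 13 and picks E4; Entrant would get 13.
- Z: Incumbent compares 15, 6, 6, 13 and picks E1; Entrant would get 7.
Among 15, 5, 13, 7, the best is 15 at W. Subgame-perfect outcome: (E4, W) with payoffs (15, 15).
For the simultaneous game, intersect best replies.
Incumbent's best replies: W→E4; X→E2; Y→E4; Z→E1.
Entrant's best replies: E1→W; E2→Z; E3→Y; E4→W.
The unique mutual best reply is (E4, W), giving (15, 15).
Entrant's commitment gain: 15 − 15 = 0.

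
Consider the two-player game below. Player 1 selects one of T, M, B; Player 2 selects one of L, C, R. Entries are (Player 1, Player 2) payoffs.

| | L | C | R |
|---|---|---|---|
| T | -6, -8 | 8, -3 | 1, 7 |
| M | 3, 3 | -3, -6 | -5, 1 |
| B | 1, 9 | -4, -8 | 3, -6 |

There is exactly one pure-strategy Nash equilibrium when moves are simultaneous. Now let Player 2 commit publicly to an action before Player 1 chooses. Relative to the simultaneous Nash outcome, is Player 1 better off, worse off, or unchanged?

unchanged

Player 1 best-responds to each possible Player 2 move:
- L: Player 1 compares -6, 3, 1 and picks M; Player 2 would get 3.
- C: Player 1 compares 8, -3, -4 and picks T; Player 2 would get -3.
- R: Player 1 compares 1, -5, 3 and picks B; Player 2 would get -6.
Player 2's induced payoffs are 3, -3, -6, so Player 2 commits to L. Subgame-perfect outcome: (M, L) with payoffs (3, 3).
Now find the simultaneous Nash equilibrium.
Player 1's best replies: L→M; C→T; R→B.
Player 2's best replies: T→R; M→L; B→L.
The unique mutual best reply is (M, L), giving (3, 3).
Player 1 earns 3 sequentially versus 3 at the Nash outcome: unchanged.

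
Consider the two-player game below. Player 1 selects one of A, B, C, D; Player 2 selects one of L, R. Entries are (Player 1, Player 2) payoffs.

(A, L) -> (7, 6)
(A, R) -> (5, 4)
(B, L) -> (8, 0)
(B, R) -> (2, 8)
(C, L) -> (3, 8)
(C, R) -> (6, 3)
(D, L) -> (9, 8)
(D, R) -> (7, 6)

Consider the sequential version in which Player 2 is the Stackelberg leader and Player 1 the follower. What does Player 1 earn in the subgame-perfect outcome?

Backward induction with Player 2 moving first.
- L → Player 1 plays D (best of 7, 8, 3, 9); Player 2 gets 8.
- R → Player 1 plays D (best of 5, 2, 6, 7); Player 2 gets 6.
Maximizing over 8, 6, Player 2 chooses L. Subgame-perfect outcome: (D, L) with payoffs (9, 8).

9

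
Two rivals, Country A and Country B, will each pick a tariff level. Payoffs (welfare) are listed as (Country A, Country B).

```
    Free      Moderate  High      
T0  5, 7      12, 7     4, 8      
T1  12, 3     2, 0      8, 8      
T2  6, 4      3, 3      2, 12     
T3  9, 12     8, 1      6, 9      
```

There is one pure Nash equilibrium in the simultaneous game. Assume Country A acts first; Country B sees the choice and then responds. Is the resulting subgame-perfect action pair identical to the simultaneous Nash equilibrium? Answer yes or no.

no

Solve by backward induction (Country A leads).
- T0 → Country B plays High (best of 7, 7, 8); Country A gets 4.
- T1 → Country B plays High (best of 3, 0, 8); Country A gets 8.
- T2 → Country B plays High (best of 4, 3, 12); Country A gets 2.
- T3 → Country B plays Free (best of 12, 1, 9); Country A gets 9.
Maximizing over 4, 8, 2, 9, Country A chooses T3. Subgame-perfect outcome: (T3, Free) with payoffs (9, 12).
For the simultaneous game, intersect best replies.
Country A's best replies: Free→T1; Moderate→T0; High→T1.
Country B's best replies: T0→High; T1→High; T2→High; T3→Free.
The unique mutual best reply is (T1, High), giving (8, 8).
Sequential outcome (T3, Free) differs from the Nash profile (T1, High).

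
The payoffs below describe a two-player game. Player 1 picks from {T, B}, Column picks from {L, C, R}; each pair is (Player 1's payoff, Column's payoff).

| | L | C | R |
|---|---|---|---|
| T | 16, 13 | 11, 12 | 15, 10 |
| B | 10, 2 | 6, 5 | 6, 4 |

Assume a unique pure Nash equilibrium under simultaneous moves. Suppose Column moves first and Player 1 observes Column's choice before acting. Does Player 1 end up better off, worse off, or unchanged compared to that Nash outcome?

Backward induction with Column moving first.
- L → Player 1 plays T (best of 16, 10); Column gets 13.
- C → Player 1 plays T (best of 11, 6); Column gets 12.
- R → Player 1 plays T (best of 15, 6); Column gets 10.
Maximizing over 13, 12, 10, Column chooses L. Subgame-perfect outcome: (T, L) with payoffs (16, 13).
Now find the simultaneous Nash equilibrium.
Player 1's best replies: L→T; C→T; R→T.
Column's best replies: T→L; B→C.
The unique mutual best reply is (T, L), giving (16, 13).
Player 1 earns 16 sequentially versus 16 at the Nash outcome: unchanged.

unchanged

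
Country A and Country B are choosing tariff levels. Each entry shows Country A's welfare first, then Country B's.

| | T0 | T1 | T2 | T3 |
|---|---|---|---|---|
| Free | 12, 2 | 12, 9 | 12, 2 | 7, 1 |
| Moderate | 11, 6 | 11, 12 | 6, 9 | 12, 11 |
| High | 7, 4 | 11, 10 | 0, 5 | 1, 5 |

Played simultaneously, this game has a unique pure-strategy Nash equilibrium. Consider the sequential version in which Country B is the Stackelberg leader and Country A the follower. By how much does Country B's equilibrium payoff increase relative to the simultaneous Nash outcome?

2

Backward induction with Country B moving first.
- T0: Country A compares 12, 11, 7 and picks Free; Country B would get 2.
- T1: Country A compares 12, 11, 11 and picks Free; Country B would get 9.
- T2: Country A compares 12, 6, 0 and picks Free; Country B would get 2.
- T3: Country A compares 7, 12, 1 and picks Moderate; Country B would get 11.
Maximizing over 2, 9, 2, 11, Country B chooses T3. Subgame-perfect outcome: (Moderate, T3) with payoffs (12, 11).
Now find the simultaneous Nash equilibrium.
Country A's best replies: T0→Free; T1→Free; T2→Free; T3→Moderate.
Country B's best replies: Free→T1; Moderate→T1; High→T1.
Only (Free, T1) has each player best-responding; Nash payoffs (12, 9).
Country B's commitment gain: 11 − 9 = 2.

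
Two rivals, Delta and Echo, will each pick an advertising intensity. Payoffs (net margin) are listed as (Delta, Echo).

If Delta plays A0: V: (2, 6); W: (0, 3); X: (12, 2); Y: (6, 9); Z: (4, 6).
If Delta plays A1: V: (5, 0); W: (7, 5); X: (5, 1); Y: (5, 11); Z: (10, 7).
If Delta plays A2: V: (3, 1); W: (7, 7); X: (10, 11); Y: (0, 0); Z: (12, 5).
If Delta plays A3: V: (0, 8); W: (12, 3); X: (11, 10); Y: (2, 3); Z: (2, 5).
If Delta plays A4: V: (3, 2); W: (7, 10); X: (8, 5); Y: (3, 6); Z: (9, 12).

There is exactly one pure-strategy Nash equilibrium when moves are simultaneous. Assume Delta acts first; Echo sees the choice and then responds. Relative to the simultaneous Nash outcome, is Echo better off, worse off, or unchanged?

Work backward from Echo's decision.
- A0: BR = Y, leader payoff 6.
- A1: BR = Y, leader payoff 5.
- A2: BR = X, leader payoff 10.
- A3: BR = X, leader payoff 11.
- A4: BR = Z, leader payoff 9.
Maximizing over 6, 5, 10, 11, 9, Delta chooses A3. Subgame-perfect outcome: (A3, X) with payoffs (11, 10).
Now find the simultaneous Nash equilibrium.
Delta's best replies: V→A1; W→A3; X→A0; Y→A0; Z→A2.
Echo's best replies: A0→Y; A1→Y; A2→X; A3→X; A4→Z.
Only (A0, Y) has each player best-responding; Nash payoffs (6, 9).
Echo earns 10 sequentially versus 9 at the Nash outcome: better off.

better off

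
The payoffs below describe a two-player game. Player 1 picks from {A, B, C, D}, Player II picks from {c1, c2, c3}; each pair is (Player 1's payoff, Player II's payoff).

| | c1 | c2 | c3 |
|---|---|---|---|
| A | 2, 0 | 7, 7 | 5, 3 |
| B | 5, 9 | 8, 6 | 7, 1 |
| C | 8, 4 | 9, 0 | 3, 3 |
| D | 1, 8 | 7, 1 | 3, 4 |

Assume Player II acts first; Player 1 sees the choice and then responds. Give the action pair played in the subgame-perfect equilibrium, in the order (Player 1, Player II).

Player 1 best-responds to each possible Player II move:
- c1 → Player 1 plays C (best of 2, 5, 8, 1); Player II gets 4.
- c2 → Player 1 plays C (best of 7, 8, 9, 7); Player II gets 0.
- c3 → Player 1 plays B (best of 5, 7, 3, 3); Player II gets 1.
Maximizing over 4, 0, 1, Player II chooses c1. Subgame-perfect outcome: (C, c1) with payoffs (8, 4).

(C, c1)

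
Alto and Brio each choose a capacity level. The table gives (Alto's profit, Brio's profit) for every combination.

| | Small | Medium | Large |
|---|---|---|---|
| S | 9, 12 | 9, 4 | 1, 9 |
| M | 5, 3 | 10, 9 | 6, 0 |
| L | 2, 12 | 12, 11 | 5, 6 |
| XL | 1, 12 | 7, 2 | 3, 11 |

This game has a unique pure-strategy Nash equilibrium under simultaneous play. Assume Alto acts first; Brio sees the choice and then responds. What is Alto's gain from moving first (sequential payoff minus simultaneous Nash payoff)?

Brio best-responds to each possible Alto move:
- S → Brio plays Small (best of 12, 4, 9); Alto gets 9.
- M → Brio plays Medium (best of 3, 9, 0); Alto gets 10.
- L → Brio plays Small (best of 12, 11, 6); Alto gets 2.
- XL → Brio plays Small (best of 12, 2, 11); Alto gets 1.
Among 9, 10, 2, 1, the best is 10 at M. Subgame-perfect outcome: (M, Medium) with payoffs (10, 9).
Under simultaneous play:
Alto's best replies: Small→S; Medium→L; Large→M.
Brio's best replies: S→Small; M→Medium; L→Small; XL→Small.
The unique mutual best reply is (S, Small), giving (9, 12).
Alto's commitment gain: 10 − 9 = 1.

1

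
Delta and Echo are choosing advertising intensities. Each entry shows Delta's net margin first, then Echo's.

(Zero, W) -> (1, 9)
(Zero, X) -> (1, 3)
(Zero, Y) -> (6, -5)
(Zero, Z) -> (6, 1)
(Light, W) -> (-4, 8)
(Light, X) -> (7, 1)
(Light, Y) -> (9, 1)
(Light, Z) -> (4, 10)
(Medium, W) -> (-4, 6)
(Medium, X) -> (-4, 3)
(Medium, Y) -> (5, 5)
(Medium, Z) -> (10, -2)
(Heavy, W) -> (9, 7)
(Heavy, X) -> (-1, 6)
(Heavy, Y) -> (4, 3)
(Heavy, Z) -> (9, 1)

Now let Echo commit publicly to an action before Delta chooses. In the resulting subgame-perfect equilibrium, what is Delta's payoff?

9

Backward induction with Echo moving first.
- W: BR = Heavy, leader payoff 7.
- X: BR = Light, leader payoff 1.
- Y: BR = Light, leader payoff 1.
- Z: BR = Medium, leader payoff -2.
Maximizing over 7, 1, 1, -2, Echo chooses W. Subgame-perfect outcome: (Heavy, W) with payoffs (9, 7).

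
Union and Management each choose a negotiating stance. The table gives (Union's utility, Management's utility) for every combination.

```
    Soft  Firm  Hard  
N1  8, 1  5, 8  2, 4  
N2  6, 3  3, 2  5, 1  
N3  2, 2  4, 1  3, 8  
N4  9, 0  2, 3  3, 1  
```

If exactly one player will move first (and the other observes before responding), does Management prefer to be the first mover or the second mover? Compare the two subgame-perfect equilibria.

first

If Union leads: Management's best replies are N1→Firm, N2→Soft, N3→Hard, N4→Firm; Union's induced payoffs 5, 6, 3, 2; outcome (N2, Soft), payoffs (6, 3).
If Management leads: Union's best replies are Soft→N4, Firm→N1, Hard→N2; Management's induced payoffs 0, 8, 1; outcome (N1, Firm), payoffs (5, 8).
Management gets 8 moving first and 3 moving second, so Management prefers to move first.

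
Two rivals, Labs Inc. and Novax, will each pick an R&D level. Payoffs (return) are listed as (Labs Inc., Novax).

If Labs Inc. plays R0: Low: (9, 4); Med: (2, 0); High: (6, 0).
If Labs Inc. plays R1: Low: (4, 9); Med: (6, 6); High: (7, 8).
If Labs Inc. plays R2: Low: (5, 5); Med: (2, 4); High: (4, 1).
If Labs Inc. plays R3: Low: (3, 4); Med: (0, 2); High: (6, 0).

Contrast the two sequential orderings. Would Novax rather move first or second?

first

If Labs Inc. leads: Novax's best replies are R0→Low, R1→Low, R2→Low, R3→Low; Labs Inc.'s induced payoffs 9, 4, 5, 3; outcome (R0, Low), payoffs (9, 4).
If Novax leads: Labs Inc.'s best replies are Low→R0, Med→R1, High→R1; Novax's induced payoffs 4, 6, 8; outcome (R1, High), payoffs (7, 8).
Novax gets 8 moving first and 4 moving second, so Novax prefers to move first.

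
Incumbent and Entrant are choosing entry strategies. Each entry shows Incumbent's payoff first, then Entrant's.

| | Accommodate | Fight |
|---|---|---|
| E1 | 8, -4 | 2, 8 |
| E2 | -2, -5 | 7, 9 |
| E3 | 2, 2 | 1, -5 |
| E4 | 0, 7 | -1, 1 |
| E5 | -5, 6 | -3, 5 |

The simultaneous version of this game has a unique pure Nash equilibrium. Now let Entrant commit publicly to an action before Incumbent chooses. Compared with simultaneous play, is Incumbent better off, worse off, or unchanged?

unchanged

Work backward from Incumbent's decision.
- Accommodate → Incumbent plays E1 (best of 8, -2, 2, 0, -5); Entrant gets -4.
- Fight → Incumbent plays E2 (best of 2, 7, 1, -1, -3); Entrant gets 9.
Among -4, 9, the best is 9 at Fight. Subgame-perfect outcome: (E2, Fight) with payoffs (7, 9).
Under simultaneous play:
Incumbent's best replies: Accommodate→E1; Fight→E2.
Entrant's best replies: E1→Fight; E2→Fight; E3→Accommodate; E4→Accommodate; E5→Accommodate.
The unique mutual best reply is (E2, Fight), giving (7, 9).
Incumbent earns 7 sequentially versus 7 at the Nash outcome: unchanged.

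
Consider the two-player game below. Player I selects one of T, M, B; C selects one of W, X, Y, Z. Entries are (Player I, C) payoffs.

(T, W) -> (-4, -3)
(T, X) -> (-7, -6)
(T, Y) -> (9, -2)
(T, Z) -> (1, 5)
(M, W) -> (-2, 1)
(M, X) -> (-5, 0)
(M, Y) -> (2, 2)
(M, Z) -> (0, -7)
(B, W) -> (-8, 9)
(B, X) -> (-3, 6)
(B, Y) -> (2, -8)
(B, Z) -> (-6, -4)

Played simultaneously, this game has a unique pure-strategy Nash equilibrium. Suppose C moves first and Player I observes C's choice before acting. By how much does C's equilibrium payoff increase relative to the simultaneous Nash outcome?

1

Solve by backward induction (C leads).
- W: Player I compares -4, -2, -8 and picks M; C would get 1.
- X: Player I compares -7, -5, -3 and picks B; C would get 6.
- Y: Player I compares 9, 2, 2 and picks T; C would get -2.
- Z: Player I compares 1, 0, -6 and picks T; C would get 5.
Maximizing over 1, 6, -2, 5, C chooses X. Subgame-perfect outcome: (B, X) with payoffs (-3, 6).
Under simultaneous play:
Player I's best replies: W→M; X→B; Y→T; Z→T.
C's best replies: T→Z; M→Y; B→W.
The unique mutual best reply is (T, Z), giving (1, 5).
C's commitment gain: 6 − 5 = 1.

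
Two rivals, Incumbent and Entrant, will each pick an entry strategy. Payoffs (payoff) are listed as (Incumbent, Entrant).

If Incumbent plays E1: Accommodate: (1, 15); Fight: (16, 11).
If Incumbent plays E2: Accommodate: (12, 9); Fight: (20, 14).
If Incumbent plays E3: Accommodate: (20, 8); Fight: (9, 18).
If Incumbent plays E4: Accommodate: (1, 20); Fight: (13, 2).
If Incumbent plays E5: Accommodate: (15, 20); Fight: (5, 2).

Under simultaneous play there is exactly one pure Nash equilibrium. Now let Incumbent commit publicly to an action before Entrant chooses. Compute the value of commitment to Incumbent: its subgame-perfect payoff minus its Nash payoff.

0

Work backward from Entrant's decision.
- E1: BR = Accommodate, leader payoff 1.
- E2: BR = Fight, leader payoff 20.
- E3: BR = Fight, leader payoff 9.
- E4: BR = Accommodate, leader payoff 1.
- E5: BR = Accommodate, leader payoff 15.
Among 1, 20, 9, 1, 15, the best is 20 at E2. Subgame-perfect outcome: (E2, Fight) with payoffs (20, 14).
For the simultaneous game, intersect best replies.
Incumbent's best replies: Accommodate→E3; Fight→E2.
Entrant's best replies: E1→Accommodate; E2→Fight; E3→Fight; E4→Accommodate; E5→Accommodate.
Only (E2, Fight) has each player best-responding; Nash payoffs (20, 14).
Incumbent's commitment gain: 20 − 20 = 0.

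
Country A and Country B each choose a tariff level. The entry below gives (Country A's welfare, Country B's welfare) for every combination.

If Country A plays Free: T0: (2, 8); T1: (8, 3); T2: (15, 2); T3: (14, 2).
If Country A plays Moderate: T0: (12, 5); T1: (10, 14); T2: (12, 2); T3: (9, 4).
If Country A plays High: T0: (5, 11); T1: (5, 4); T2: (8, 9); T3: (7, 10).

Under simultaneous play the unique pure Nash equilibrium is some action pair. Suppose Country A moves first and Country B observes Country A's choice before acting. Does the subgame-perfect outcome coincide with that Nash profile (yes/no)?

Work backward from Country B's decision.
- Free: BR = T0, leader payoff 2.
- Moderate: BR = T1, leader payoff 10.
- High: BR = T0, leader payoff 5.
Maximizing over 2, 10, 5, Country A chooses Moderate. Subgame-perfect outcome: (Moderate, T1) with payoffs (10, 14).
For the simultaneous game, intersect best replies.
Country A's best replies: T0→Moderate; T1→Moderate; T2→Free; T3→Free.
Country B's best replies: Free→T0; Moderate→T1; High→T0.
The unique mutual best reply is (Moderate, T1), giving (10, 14).
Sequential outcome (Moderate, T1) coincides with the Nash profile (Moderate, T1).

yes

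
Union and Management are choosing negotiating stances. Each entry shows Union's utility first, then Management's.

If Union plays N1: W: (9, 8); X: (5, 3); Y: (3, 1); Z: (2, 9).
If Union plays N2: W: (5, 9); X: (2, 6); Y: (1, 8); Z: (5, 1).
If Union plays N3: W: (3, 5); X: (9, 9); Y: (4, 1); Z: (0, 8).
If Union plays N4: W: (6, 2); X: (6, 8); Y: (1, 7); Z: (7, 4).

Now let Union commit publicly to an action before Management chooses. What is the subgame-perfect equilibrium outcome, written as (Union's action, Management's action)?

(N3, X)

Management best-responds to each possible Union move:
- N1: Management compares 8, 3, 1, 9 and picks Z; Union would get 2.
- N2: Management compares 9, 6, 8, 1 and picks W; Union would get 5.
- N3: Management compares 5, 9, 1, 8 and picks X; Union would get 9.
- N4: Management compares 2, 8, 7, 4 and picks X; Union would get 6.
Maximizing over 2, 5, 9, 6, Union chooses N3. Subgame-perfect outcome: (N3, X) with payoffs (9, 9).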